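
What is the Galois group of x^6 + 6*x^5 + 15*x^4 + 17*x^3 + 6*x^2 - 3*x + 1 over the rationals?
C_3 x S_3

The polynomial f is an irreducible sextic over Q, so G = Gal(f/Q) is one of the 16 transitive subgroups 6T1, ..., 6T16 of S_6. The discriminant of f is -177147, which is not a perfect square, so G is not contained in A_6. The transitive groups of degree 6 not contained in A_6 are: C_6 (6T1, order 6), S_3 (6T2, order 6), D_6 (6T3, order 12), C_3 x S_3 (6T5, order 18), A_4 x C_2 (6T6, order 24), S_4 (6T8, order 24), S_3 x S_3 (6T9, order 36), S_4 x C_2 (6T11, order 48), (S_3 x S_3) : C_2 (6T13, order 72), PGL(2,5) (6T14, order 120), S_6 (6T16, order 720). By Dedekind's theorem, for a prime p not dividing disc(f) the degrees of the irreducible factors of f mod p form the cycle type of an element of G. Factoring f modulo the 33 such primes p <= 139 (skipping 3, which divides the discriminant), each new pattern first appears at: mod 2: f = (x^6 + x^4 + x^3 + x + 1), pattern 6; mod 7: f = (x + 2)(x + 3)(x + 5)(x^3 + 3x^2 + 3x + 4), pattern 3+1+1+1; mod 17: f = (x^2 + 3x + 9)(x^2 + 6x + 12)(x^2 + 14x + 3), pattern 2+2+2; mod 19: f = (x^3 + 3x^2 + 3x + 7)(x^3 + 3x^2 + 3x + 11), pattern 3+3; mod 73: f = (x + 14)(x + 22)(x + 23)(x + 30)(x + 31)(x + 32), pattern 1+1+1+1+1+1. No other pattern occurs in this range, so the set of observed cycle types is {6, 3+1+1+1, 2+2+2, 3+3, 1+1+1+1+1+1}. The candidates containing elements of all these cycle types are C_3 x S_3 (6T5) of order 18, S_3 x S_3 (6T9) of order 36, (S_3 x S_3) : C_2 (6T13) of order 72, S_6 (6T16) of order 720; the others are excluded. The observed types are precisely the cycle types that occur in C_3 x S_3 (6T5). Each of the other remaining candidates has further cycle types, and by the Chebotarev density theorem the matching factorization patterns would occur for a proportion of primes equal to their share of the group: S_3 x S_3 (6T9) additionally contains elements of type 2+2+1+1 (9 of its 36 elements, about 25% of primes); (S_3 x S_3) : C_2 (6T13) additionally contains elements of type 4+2, 3+2+1, 2+2+1+1, 2+1+1+1+1 (45 of its 72 elements, about 62% of primes); S_6 (6T16) additionally contains elements of type 5+1, 4+2, 4+1+1, 3+2+1, 2+2+1+1, 2+1+1+1+1 (504 of its 720 elements, about 70% of primes). None of the 33 primes tested shows any such pattern (for each of these groups the chance of that is below 10^-4), which rules them out. Hence G = C_3 x S_3 (6T5), of order 18.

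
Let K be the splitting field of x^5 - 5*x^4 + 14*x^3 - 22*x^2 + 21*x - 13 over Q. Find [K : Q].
120

The degree of the splitting field over Q equals the order of the Galois group, so first determine the group. The polynomial f is an irreducible quintic over Q, so G = Gal(f/Q) is a transitive subgroup of S_5: one of C_5 (5T1, order 5), D_5 (5T2, order 10), F_20 (5T3, order 20), A_5 (5T4, order 60) or S_5 (5T5, order 120). The discriminant of f is 931072, which is not a perfect square, so G is not contained in A_5. The transitive groups of degree 5 not contained in A_5 are: F_20 (5T3, order 20), S_5 (5T5, order 120). By Dedekind's theorem, for a prime p not dividing disc(f) the degrees of the irreducible factors of f mod p form the cycle type of an element of G. Factoring f modulo the 5 such primes p <= 13 (skipping 2, which divides the discriminant), each new pattern first appears at: mod 3: f = (x^5 + x^4 + 2x^3 + 2x^2 + 2), pattern 5; mod 5: f = (x + 3)(x^4 + 2x^3 + 3x^2 + 4x + 4), pattern 4+1; mod 13: f = (x)(x + 3)(x^3 + 5x^2 + 12x + 7), pattern 3+1+1. No other pattern occurs in this range, so the set of observed cycle types is {5, 4+1, 3+1+1}. Among the candidates above, the only group containing elements of all these cycle types is S_5 (5T5) — F_20 (5T3) lacks at least one of them. Hence G = S_5 (5T5), of order 120. The Galois group S_5 (5T5) has order 120, so the splitting field has degree 120 over Q.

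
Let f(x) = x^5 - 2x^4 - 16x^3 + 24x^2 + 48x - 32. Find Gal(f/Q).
5T1: C_5

The polynomial f is an irreducible quintic over Q, so G = Gal(f/Q) is a transitive subgroup of S_5: one of C_5 (5T1, order 5), D_5 (5T2, order 10), F_20 (5T3, order 20), A_5 (5T4, order 60) or S_5 (5T5, order 120). The discriminant of f is 15352201216 = 123904^2, a perfect square, so G is contained in A_5. The transitive groups of degree 5 contained in A_5 are: C_5 (5T1, order 5), D_5 (5T2, order 10), A_5 (5T4, order 60). By Dedekind's theorem, for a prime p not dividing disc(f) the degrees of the irreducible factors of f mod p form the cycle type of an element of G. Factoring f modulo the 14 such primes p <= 53 (skipping 2, 11, which divide the discriminant), each new pattern first appears at: mod 3: f = (x^5 + x^4 + 2x^3 + 1), pattern 5; mod 23: f = (x + 5)(x + 8)(x + 12)(x + 20)(x + 22), pattern 1+1+1+1+1. No other pattern occurs in this range, so the set of observed cycle types is {5, 1+1+1+1+1}. The candidates containing elements of all these cycle types are C_5 (5T1) of order 5, D_5 (5T2) of order 10, A_5 (5T4) of order 60; the others are excluded. The observed types are precisely the cycle types that occur in C_5 (5T1). Each of the other remaining candidates has further cycle types, and by the Chebotarev density theorem the matching factorization patterns would occur for a proportion of primes equal to their share of the group: D_5 (5T2) additionally contains elements of type 2+2+1 (5 of its 10 elements, about 50% of primes); A_5 (5T4) additionally contains elements of type 3+1+1, 2+2+1 (35 of its 60 elements, about 58% of primes). None of the 14 primes tested shows any such pattern (for each of these groups the chance of that is below 10^-4), which rules them out. Hence G = C_5 (5T1), of order 5.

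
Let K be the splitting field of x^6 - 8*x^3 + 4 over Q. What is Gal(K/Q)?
The polynomial f is an irreducible sextic over Q, so G = Gal(f/Q) is one of the 16 transitive subgroups 6T1, ..., 6T16 of S_6. The discriminant of f is 1289945088, which is not a perfect square, so G is not contained in A_6. The transitive groups of degree 6 not contained in A_6 are: C_6 (6T1, order 6), S_3 (6T2, order 6), D_6 (6T3, order 12), C_3 x S_3 (6T5, order 18), A_4 x C_2 (6T6, order 24), S_4 (6T8, order 24), S_3 x S_3 (6T9, order 36), S_4 x C_2 (6T11, order 48), (S_3 x S_3) : C_2 (6T13, order 72), PGL(2,5) (6T14, order 120), S_6 (6T16, order 720). By Dedekind's theorem, for a prime p not dividing disc(f) the degrees of the irreducible factors of f mod p form the cycle type of an element of G. Factoring f modulo the 23 such primes p <= 97 (skipping 2, 3, which divide the discriminant), each new pattern first appears at: mod 5: f = (x^6 + 2x^3 + 4), pattern 6; mod 11: f = (x + 2)(x + 8)(x^2 + 3x + 9)(x^2 + 9x + 4), pattern 2+2+1+1; mod 13: f = (x + 1)(x + 3)(x + 9)(x^3 + 4), pattern 3+1+1+1; mod 31: f = (x^2 + 3x + 28)(x^2 + 13x + 16)(x^2 + 15x + 18), pattern 2+2+2; mod 97: f = (x^3 + 16)(x^3 + 73), pattern 3+3. No other pattern occurs in this range, so the set of observed cycle types is {6, 2+2+1+1, 3+1+1+1, 2+2+2, 3+3}. The candidates containing elements of all these cycle types are S_3 x S_3 (6T9) of order 36, (S_3 x S_3) : C_2 (6T13) of order 72, S_6 (6T16) of order 720; the others are excluded. The observed types are precisely the cycle types that occur in S_3 x S_3 (6T9) (apart from the identity). Each of the other remaining candidates has further cycle types, and by the Chebotarev density theorem the matching factorization patterns would occur for a proportion of primes equal to their share of the group: (S_3 x S_3) : C_2 (6T13) additionally contains elements of type 4+2, 3+2+1, 2+1+1+1+1 (36 of its 72 elements, about 50% of primes); S_6 (6T16) additionally contains elements of type 5+1, 4+2, 4+1+1, 3+2+1, 2+1+1+1+1 (459 of its 720 elements, about 64% of primes). None of the 23 primes tested shows any such pattern (for each of these groups the chance of that is below 10^-4), which rules them out. Hence G = S_3 x S_3 (6T9), of order 36.

S_3 x S_3, the direct product S_3 x S_3 in its degree-6 action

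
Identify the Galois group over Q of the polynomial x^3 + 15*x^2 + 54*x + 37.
The polynomial is an irreducible cubic over Q and its discriminant is 29241 = 171^2, a perfect square. For an irreducible cubic, a square discriminant forces the Galois group to be A_3, the cyclic group of order 3.

C_3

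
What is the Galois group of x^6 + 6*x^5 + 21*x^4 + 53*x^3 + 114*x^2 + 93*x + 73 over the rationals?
The polynomial f is an irreducible sextic over Q, so G = Gal(f/Q) is one of the 16 transitive subgroups 6T1, ..., 6T16 of S_6. The discriminant of f is -449880542841987, which is not a perfect square, so G is not contained in A_6. The transitive groups of degree 6 not contained in A_6 are: C_6 (6T1, order 6), S_3 (6T2, order 6), D_6 (6T3, order 12), C_3 x S_3 (6T5, order 18), A_4 x C_2 (6T6, order 24), S_4 (6T8, order 24), S_3 x S_3 (6T9, order 36), S_4 x C_2 (6T11, order 48), (S_3 x S_3) : C_2 (6T13, order 72), PGL(2,5) (6T14, order 120), S_6 (6T16, order 720). By Dedekind's theorem, for a prime p not dividing disc(f) the degrees of the irreducible factors of f mod p form the cycle type of an element of G. Factoring f modulo the 37 such primes p <= 179 (skipping 3, 19, 73, 109, which divide the discriminant), each new pattern first appears at: mod 2: f = (x^6 + x^4 + x^3 + x + 1), pattern 6; mod 7: f = (x^3 + 3x^2 + 6)(x^3 + 3x^2 + 5x + 4), pattern 3+3; mod 17: f = (x^2 + 3x + 4)(x^2 + 8x + 6)(x^2 + 12x + 8), pattern 2+2+2; mod 37: f = (x + 7)(x + 10)(x + 15)(x + 23)(x + 28)(x + 34), pattern 1+1+1+1+1+1. No other pattern occurs in this range, so the set of observed cycle types is {6, 3+3, 2+2+2, 1+1+1+1+1+1}. The candidates containing elements of all these cycle types are C_6 (6T1) of order 6, D_6 (6T3) of order 12, C_3 x S_3 (6T5) of order 18, A_4 x C_2 (6T6) of order 24, S_3 x S_3 (6T9) of order 36, S_4 x C_2 (6T11) of order 48, (S_3 x S_3) : C_2 (6T13) of order 72, PGL(2,5) (6T14) of order 120, S_6 (6T16) of order 720; the others are excluded. The observed types are precisely the cycle types that occur in C_6 (6T1). Each of the other remaining candidates has further cycle types, and by the Chebotarev density theorem the matching factorization patterns would occur for a proportion of primes equal to their share of the group: D_6 (6T3) additionally contains elements of type 2+2+1+1 (3 of its 12 elements, about 25% of primes); C_3 x S_3 (6T5) additionally contains elements of type 3+1+1+1 (4 of its 18 elements, about 22% of primes); A_4 x C_2 (6T6) additionally contains elements of type 2+2+1+1, 2+1+1+1+1 (6 of its 24 elements, about 25% of primes); S_3 x S_3 (6T9) additionally contains elements of type 3+1+1+1, 2+2+1+1 (13 of its 36 elements, about 36% of primes); S_4 x C_2 (6T11) additionally contains elements of type 4+2, 4+1+1, 2+2+1+1, 2+1+1+1+1 (24 of its 48 elements, about 50% of primes); (S_3 x S_3) : C_2 (6T13) additionally contains elements of type 4+2, 3+2+1, 3+1+1+1, 2+2+1+1, 2+1+1+1+1 (49 of its 72 elements, about 68% of primes); PGL(2,5) (6T14) additionally contains elements of type 5+1, 4+1+1, 2+2+1+1 (69 of its 120 elements, about 58% of primes); S_6 (6T16) additionally contains elements of type 5+1, 4+2, 4+1+1, 3+2+1, 3+1+1+1, 2+2+1+1, 2+1+1+1+1 (544 of its 720 elements, about 76% of primes). None of the 37 primes tested shows any such pattern (for each of these groups the chance of that is below 10^-4), which rules them out. Hence G = C_6 (6T1), of order 6.

C_6 (order 6)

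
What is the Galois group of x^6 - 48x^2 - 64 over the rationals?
The polynomial f is an irreducible sextic over Q, so G = Gal(f/Q) is one of the 16 transitive subgroups 6T1, ..., 6T16 of S_6. The discriminant of f is 450868486864896 = 21233664^2, a perfect square, so G is contained in A_6. The transitive groups of degree 6 contained in A_6 are: A_4 (6T4, order 12), S_4 (6T7, order 24), (C_3 x C_3) : C_4 (6T10, order 36), PSL(2,5) (6T12, order 60), A_6 (6T15, order 360). By Dedekind's theorem, for a prime p not dividing disc(f) the degrees of the irreducible factors of f mod p form the cycle type of an element of G. Factoring f modulo the 33 such primes p <= 149 (skipping 2, 3, which divide the discriminant), each new pattern first appears at: mod 5: f = (x^3 + 2x^2 + 2x + 3)(x^3 + 3x^2 + 2x + 2), pattern 3+3; mod 17: f = (x + 4)(x + 13)(x^2 + 5)(x^2 + 11), pattern 2+2+1+1; mod 71: f = (x + 7)(x + 8)(x + 10)(x + 61)(x + 63)(x + 64), pattern 1+1+1+1+1+1. No other pattern occurs in this range, so the set of observed cycle types is {3+3, 2+2+1+1, 1+1+1+1+1+1}. The candidates containing elements of all these cycle types are A_4 (6T4) of order 12, S_4 (6T7) of order 24, (C_3 x C_3) : C_4 (6T10) of order 36, PSL(2,5) (6T12) of order 60, A_6 (6T15) of order 360; the others are excluded. The observed types are precisely the cycle types that occur in A_4 (6T4). Each of the other remaining candidates has further cycle types, and by the Chebotarev density theorem the matching factorization patterns would occur for a proportion of primes equal to their share of the group: S_4 (6T7) additionally contains elements of type 4+2 (6 of its 24 elements, about 25% of primes); (C_3 x C_3) : C_4 (6T10) additionally contains elements of type 4+2, 3+1+1+1 (22 of its 36 elements, about 61% of primes); PSL(2,5) (6T12) additionally contains elements of type 5+1 (24 of its 60 elements, about 40% of primes); A_6 (6T15) additionally contains elements of type 5+1, 4+2, 3+1+1+1 (274 of its 360 elements, about 76% of primes). None of the 33 primes tested shows any such pattern (for each of these groups the chance of that is below 10^-4), which rules them out. Hence G = A_4 (6T4), of order 12.

6T4: A_4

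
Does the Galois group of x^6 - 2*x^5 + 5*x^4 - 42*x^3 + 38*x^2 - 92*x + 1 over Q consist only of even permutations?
Yes

The polynomial is irreducible of degree 6 over Q. Its discriminant is 5729525925351424 = 75693632^2, a perfect square. A Galois group lies in the alternating group exactly when the discriminant is a square in Q, so the Galois group (A_4) is contained in A_6.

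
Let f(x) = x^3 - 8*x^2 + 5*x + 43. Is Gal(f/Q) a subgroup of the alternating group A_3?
Yes

The polynomial is irreducible of degree 3 over Q. Its discriminant is 8281 = 91^2, a perfect square. A Galois group lies in the alternating group exactly when the discriminant is a square in Q, so the Galois group (C_3) is contained in A_3.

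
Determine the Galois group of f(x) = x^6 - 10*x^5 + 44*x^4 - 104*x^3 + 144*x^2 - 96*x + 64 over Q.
The polynomial f is an irreducible sextic over Q, so G = Gal(f/Q) is one of the 16 transitive subgroups 6T1, ..., 6T16 of S_6. The discriminant of f is -18046378835968, which is not a perfect square, so G is not contained in A_6. The transitive groups of degree 6 not contained in A_6 are: C_6 (6T1, order 6), S_3 (6T2, order 6), D_6 (6T3, order 12), C_3 x S_3 (6T5, order 18), A_4 x C_2 (6T6, order 24), S_4 (6T8, order 24), S_3 x S_3 (6T9, order 36), S_4 x C_2 (6T11, order 48), (S_3 x S_3) : C_2 (6T13, order 72), PGL(2,5) (6T14, order 120), S_6 (6T16, order 720). By Dedekind's theorem, for a prime p not dividing disc(f) the degrees of the irreducible factors of f mod p form the cycle type of an element of G. Factoring f modulo the 37 such primes p <= 167 (skipping 2, 7, which divide the discriminant), each new pattern first appears at: mod 3: f = (x^6 + 2x^5 + 2x^4 + x^3 + 1), pattern 6; mod 11: f = (x^3 + 4x^2 + 10x + 3)(x^3 + 8x^2 + 2x + 3), pattern 3+3; mod 13: f = (x^2 + 2x + 9)(x^2 + 6x + 1)(x^2 + 8x + 10), pattern 2+2+2; mod 29: f = (x + 6)(x + 8)(x + 10)(x + 13)(x + 16)(x + 24), pattern 1+1+1+1+1+1. No other pattern occurs in this range, so the set of observed cycle types is {6, 3+3, 2+2+2, 1+1+1+1+1+1}. The candidates containing elements of all these cycle types are C_6 (6T1) of order 6, D_6 (6T3) of order 12, C_3 x S_3 (6T5) of order 18, A_4 x C_2 (6T6) of order 24, S_3 x S_3 (6T9) of order 36, S_4 x C_2 (6T11) of order 48, (S_3 x S_3) : C_2 (6T13) of order 72, PGL(2,5) (6T14) of order 120, S_6 (6T16) of order 720; the others are excluded. The observed types are precisely the cycle types that occur in C_6 (6T1). Each of the other remaining candidates has further cycle types, and by the Chebotarev density theorem the matching factorization patterns would occur for a proportion of primes equal to their share of the group: D_6 (6T3) additionally contains elements of type 2+2+1+1 (3 of its 12 elements, about 25% of primes); C_3 x S_3 (6T5) additionally contains elements of type 3+1+1+1 (4 of its 18 elements, about 22% of primes); A_4 x C_2 (6T6) additionally contains elements of type 2+2+1+1, 2+1+1+1+1 (6 of its 24 elements, about 25% of primes); S_3 x S_3 (6T9) additionally contains elements of type 3+1+1+1, 2+2+1+1 (13 of its 36 elements, about 36% of primes); S_4 x C_2 (6T11) additionally contains elements of type 4+2, 4+1+1, 2+2+1+1, 2+1+1+1+1 (24 of its 48 elements, about 50% of primes); (S_3 x S_3) : C_2 (6T13) additionally contains elements of type 4+2, 3+2+1, 3+1+1+1, 2+2+1+1, 2+1+1+1+1 (49 of its 72 elements, about 68% of primes); PGL(2,5) (6T14) additionally contains elements of type 5+1, 4+1+1, 2+2+1+1 (69 of its 120 elements, about 58% of primes); S_6 (6T16) additionally contains elements of type 5+1, 4+2, 4+1+1, 3+2+1, 3+1+1+1, 2+2+1+1, 2+1+1+1+1 (544 of its 720 elements, about 76% of primes). None of the 37 primes tested shows any such pattern (for each of these groups the chance of that is below 10^-4), which rules them out. Hence G = C_6 (6T1), of order 6.

C_6 (order 6)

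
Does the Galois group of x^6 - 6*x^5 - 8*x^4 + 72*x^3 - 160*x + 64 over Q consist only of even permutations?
No

The polynomial is irreducible of degree 6 over Q. Its discriminant is 870211913777152, which is not a perfect square. A Galois group lies in the alternating group exactly when the discriminant is a square in Q, so the Galois group (S_3) is not contained in A_6.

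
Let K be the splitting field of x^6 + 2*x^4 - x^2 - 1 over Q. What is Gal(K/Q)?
A_4 (also written A4)

The polynomial f is an irreducible sextic over Q, so G = Gal(f/Q) is one of the 16 transitive subgroups 6T1, ..., 6T16 of S_6. The discriminant of f is 153664 = 392^2, a perfect square, so G is contained in A_6. The transitive groups of degree 6 contained in A_6 are: A_4 (6T4, order 12), S_4 (6T7, order 24), (C_3 x C_3) : C_4 (6T10, order 36), PSL(2,5) (6T12, order 60), A_6 (6T15, order 360). By Dedekind's theorem, for a prime p not dividing disc(f) the degrees of the irreducible factors of f mod p form the cycle type of an element of G. Factoring f modulo the 33 such primes p <= 149 (skipping 2, 7, which divide the discriminant), each new pattern first appears at: mod 3: f = (x^3 + x^2 + 2)(x^3 + 2x^2 + 1), pattern 3+3; mod 13: f = (x + 2)(x + 11)(x^2 + 8)(x^2 + 11), pattern 2+2+1+1. No other pattern occurs in this range, so the set of observed cycle types is {3+3, 2+2+1+1}. The candidates containing elements of all these cycle types are A_4 (6T4) of order 12, S_4 (6T7) of order 24, (C_3 x C_3) : C_4 (6T10) of order 36, PSL(2,5) (6T12) of order 60, A_6 (6T15) of order 360; the others are excluded. The observed types are precisely the cycle types that occur in A_4 (6T4) (apart from the identity). Each of the other remaining candidates has further cycle types, and by the Chebotarev density theorem the matching factorization patterns would occur for a proportion of primes equal to their share of the group: S_4 (6T7) additionally contains elements of type 4+2 (6 of its 24 elements, about 25% of primes); (C_3 x C_3) : C_4 (6T10) additionally contains elements of type 4+2, 3+1+1+1 (22 of its 36 elements, about 61% of primes); PSL(2,5) (6T12) additionally contains elements of type 5+1 (24 of its 60 elements, about 40% of primes); A_6 (6T15) additionally contains elements of type 5+1, 4+2, 3+1+1+1 (274 of its 360 elements, about 76% of primes). None of the 33 primes tested shows any such pattern (for each of these groups the chance of that is below 10^-4), which rules them out. Hence G = A_4 (6T4), of order 12.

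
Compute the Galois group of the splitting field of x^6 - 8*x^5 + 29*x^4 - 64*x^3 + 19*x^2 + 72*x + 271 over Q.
The polynomial f is an irreducible sextic over Q, so G = Gal(f/Q) is one of the 16 transitive subgroups 6T1, ..., 6T16 of S_6. The discriminant of f is 564385546240000 = 23756800^2, a perfect square, so G is contained in A_6. The transitive groups of degree 6 contained in A_6 are: A_4 (6T4, order 12), S_4 (6T7, order 24), (C_3 x C_3) : C_4 (6T10, order 36), PSL(2,5) (6T12, order 60), A_6 (6T15, order 360). By Dedekind's theorem, for a prime p not dividing disc(f) the degrees of the irreducible factors of f mod p form the cycle type of an element of G. Factoring f modulo the 19 such primes p <= 79 (skipping 2, 5, 29, which divide the discriminant), each new pattern first appears at: mod 3: f = (x^2 + x + 2)(x^4 + 2x + 2), pattern 4+2; mod 11: f = (x^3 + 7x + 10)(x^3 + 3x^2 + 4), pattern 3+3; mod 19: f = (x + 13)(x + 15)(x^2 + 9x + 10)(x^2 + 12x + 2), pattern 2+2+1+1; mod 61: f = (x + 4)(x + 37)(x + 51)(x^3 + 22x^2 + 36x + 25), pattern 3+1+1+1. No other pattern occurs in this range, so the set of observed cycle types is {4+2, 3+3, 2+2+1+1, 3+1+1+1}. The candidates containing elements of all these cycle types are (C_3 x C_3) : C_4 (6T10) of order 36, A_6 (6T15) of order 360; the others are excluded. The observed types are precisely the cycle types that occur in (C_3 x C_3) : C_4 (6T10) (apart from the identity). Each of the other remaining candidates has further cycle types, and by the Chebotarev density theorem the matching factorization patterns would occur for a proportion of primes equal to their share of the group: A_6 (6T15) additionally contains elements of type 5+1 (144 of its 360 elements, about 40% of primes). None of the 19 primes tested shows any such pattern (for each of these groups the chance of that is below 10^-4), which rules them out. Hence G = (C_3 x C_3) : C_4 (6T10), of order 36.

(C_3 x C_3) : C_4 (also written G36+)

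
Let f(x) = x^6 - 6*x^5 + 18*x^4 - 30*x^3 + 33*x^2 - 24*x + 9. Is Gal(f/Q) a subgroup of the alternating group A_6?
No

The polynomial is irreducible of degree 6 over Q. Its discriminant is -16003008, which is not a perfect square. A Galois group lies in the alternating group exactly when the discriminant is a square in Q, so the Galois group (PGL(2,5)) is not contained in A_6.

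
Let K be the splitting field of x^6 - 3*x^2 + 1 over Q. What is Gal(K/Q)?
6T6: A_4 x C_2

The polynomial f is an irreducible sextic over Q, so G = Gal(f/Q) is one of the 16 transitive subgroups 6T1, ..., 6T16 of S_6. The discriminant of f is -419904, which is not a perfect square, so G is not contained in A_6. The transitive groups of degree 6 not contained in A_6 are: C_6 (6T1, order 6), S_3 (6T2, order 6), D_6 (6T3, order 12), C_3 x S_3 (6T5, order 18), A_4 x C_2 (6T6, order 24), S_4 (6T8, order 24), S_3 x S_3 (6T9, order 36), S_4 x C_2 (6T11, order 48), (S_3 x S_3) : C_2 (6T13, order 72), PGL(2,5) (6T14, order 120), S_6 (6T16, order 720). By Dedekind's theorem, for a prime p not dividing disc(f) the degrees of the irreducible factors of f mod p form the cycle type of an element of G. Factoring f modulo the 33 such primes p <= 149 (skipping 2, 3, which divide the discriminant), each new pattern first appears at: mod 5: f = (x^3 + 2x^2 + 2x + 3)(x^3 + 3x^2 + 2x + 2), pattern 3+3; mod 7: f = (x^6 + 4x^2 + 1), pattern 6; mod 17: f = (x + 8)(x + 9)(x^2 + 3)(x^2 + 10), pattern 2+2+1+1; mod 19: f = (x + 3)(x + 8)(x + 11)(x + 16)(x^2 + 16), pattern 2+1+1+1+1; mod 71: f = (x^2 + 16)(x^2 + 25)(x^2 + 30), pattern 2+2+2. No other pattern occurs in this range, so the set of observed cycle types is {3+3, 6, 2+2+1+1, 2+1+1+1+1, 2+2+2}. The candidates containing elements of all these cycle types are A_4 x C_2 (6T6) of order 24, S_4 x C_2 (6T11) of order 48, (S_3 x S_3) : C_2 (6T13) of order 72, S_6 (6T16) of order 720; the others are excluded. The observed types are precisely the cycle types that occur in A_4 x C_2 (6T6) (apart from the identity). Each of the other remaining candidates has further cycle types, and by the Chebotarev density theorem the matching factorization patterns would occur for a proportion of primes equal to their share of the group: S_4 x C_2 (6T11) additionally contains elements of type 4+2, 4+1+1 (12 of its 48 elements, about 25% of primes); (S_3 x S_3) : C_2 (6T13) additionally contains elements of type 4+2, 3+2+1, 3+1+1+1 (34 of its 72 elements, about 47% of primes); S_6 (6T16) additionally contains elements of type 5+1, 4+2, 4+1+1, 3+2+1, 3+1+1+1 (484 of its 720 elements, about 67% of primes). None of the 33 primes tested shows any such pattern (for each of these groups the chance of that is below 10^-4), which rules them out. Hence G = A_4 x C_2 (6T6), of order 24.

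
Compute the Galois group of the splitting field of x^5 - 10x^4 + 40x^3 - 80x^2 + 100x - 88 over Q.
The polynomial f is an irreducible quintic over Q, so G = Gal(f/Q) is a transitive subgroup of S_5: one of C_5 (5T1, order 5), D_5 (5T2, order 10), F_20 (5T3, order 20), A_5 (5T4, order 60) or S_5 (5T5, order 120). The discriminant of f is 1024000000 = 32000^2, a perfect square, so G is contained in A_5. The transitive groups of degree 5 contained in A_5 are: C_5 (5T1, order 5), D_5 (5T2, order 10), A_5 (5T4, order 60). By Dedekind's theorem, for a prime p not dividing disc(f) the degrees of the irreducible factors of f mod p form the cycle type of an element of G. Factoring f modulo the 2 such primes p <= 7 (skipping 2, 5, which divide the discriminant), each new pattern first appears at: mod 3: f = (x^5 + 2x^4 + x^3 + x^2 + x + 2), pattern 5; mod 7: f = (x + 2)(x + 3)(x^3 + 6x^2 + 4x + 4), pattern 3+1+1. No other pattern occurs in this range, so the set of observed cycle types is {5, 3+1+1}. Among the candidates above, the only group containing elements of all these cycle types is A_5 (5T4) — each of C_5 (5T1), D_5 (5T2) lacks at least one of them. Hence G = A_5 (5T4), of order 60.

A_5, the alternating group on 5 letters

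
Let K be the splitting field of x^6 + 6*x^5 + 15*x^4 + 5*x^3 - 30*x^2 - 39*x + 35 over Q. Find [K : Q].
The degree of the splitting field over Q equals the order of the Galois group, so first determine the group. The polynomial f is an irreducible sextic over Q, so G = Gal(f/Q) is one of the 16 transitive subgroups 6T1, ..., 6T16 of S_6. The discriminant of f is 42688773981, which is not a perfect square, so G is not contained in A_6. The transitive groups of degree 6 not contained in A_6 are: C_6 (6T1, order 6), S_3 (6T2, order 6), D_6 (6T3, order 12), C_3 x S_3 (6T5, order 18), A_4 x C_2 (6T6, order 24), S_4 (6T8, order 24), S_3 x S_3 (6T9, order 36), S_4 x C_2 (6T11, order 48), (S_3 x S_3) : C_2 (6T13, order 72), PGL(2,5) (6T14, order 120), S_6 (6T16, order 720). By Dedekind's theorem, for a prime p not dividing disc(f) the degrees of the irreducible factors of f mod p form the cycle type of an element of G. Factoring f modulo the 16 such primes p <= 67 (skipping 3, 7, 29, which divide the discriminant), each new pattern first appears at: mod 2: f = (x^6 + x^4 + x^3 + x + 1), pattern 6; mod 5: f = (x)(x + 2)(x^2 + x + 1)(x^2 + 3x + 3), pattern 2+2+1+1; mod 13: f = (x + 2)(x + 4)(x + 10)(x^3 + 3x^2 + 3x + 11), pattern 3+1+1+1; mod 19: f = (x^2 + 6x + 10)(x^2 + 8x + 4)(x^2 + 11x + 8), pattern 2+2+2; mod 67: f = (x^3 + 3x^2 + 3x + 12)(x^3 + 3x^2 + 3x + 42), pattern 3+3. No other pattern occurs in this range, so the set of observed cycle types is {6, 2+2+1+1, 3+1+1+1, 2+2+2, 3+3}. The candidates containing elements of all these cycle types are S_3 x S_3 (6T9) of order 36, (S_3 x S_3) : C_2 (6T13) of order 72, S_6 (6T16) of order 720; the others are excluded. The observed types are precisely the cycle types that occur in S_3 x S_3 (6T9) (apart from the identity). Each of the other remaining candidates has further cycle types, and by the Chebotarev density theorem the matching factorization patterns would occur for a proportion of primes equal to their share of the group: (S_3 x S_3) : C_2 (6T13) additionally contains elements of type 4+2, 3+2+1, 2+1+1+1+1 (36 of its 72 elements, about 50% of primes); S_6 (6T16) additionally contains elements of type 5+1, 4+2, 4+1+1, 3+2+1, 2+1+1+1+1 (459 of its 720 elements, about 64% of primes). None of the 16 primes tested shows any such pattern (for each of these groups the chance of that is below 10^-4), which rules them out. Hence G = S_3 x S_3 (6T9), of order 36. The Galois group S_3 x S_3 (6T9) has order 36, so the splitting field has degree 36 over Q.

36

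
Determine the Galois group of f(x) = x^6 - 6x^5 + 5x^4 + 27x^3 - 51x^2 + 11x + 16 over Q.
PSL(2,5) (also written A5(6))

The polynomial f is an irreducible sextic over Q, so G = Gal(f/Q) is one of the 16 transitive subgroups 6T1, ..., 6T16 of S_6. The discriminant of f is 30991489 = 5567^2, a perfect square, so G is contained in A_6. The transitive groups of degree 6 contained in A_6 are: A_4 (6T4, order 12), S_4 (6T7, order 24), (C_3 x C_3) : C_4 (6T10, order 36), PSL(2,5) (6T12, order 60), A_6 (6T15, order 360). By Dedekind's theorem, for a prime p not dividing disc(f) the degrees of the irreducible factors of f mod p form the cycle type of an element of G. Factoring f modulo the 21 such primes p <= 79 (skipping 19, which divides the discriminant), each new pattern first appears at: mod 2: f = (x)(x^5 + x^3 + x^2 + x + 1), pattern 5+1; mod 7: f = (x^3 + 2x^2 + 4x + 5)(x^3 + 6x^2 + 3x + 6), pattern 3+3; mod 61: f = (x + 1)(x + 23)(x^2 + 44x + 55)(x^2 + 48x + 60), pattern 2+2+1+1. No other pattern occurs in this range, so the set of observed cycle types is {5+1, 3+3, 2+2+1+1}. The candidates containing elements of all these cycle types are PSL(2,5) (6T12) of order 60, A_6 (6T15) of order 360; the others are excluded. The observed types are precisely the cycle types that occur in PSL(2,5) (6T12) (apart from the identity). Each of the other remaining candidates has further cycle types, and by the Chebotarev density theorem the matching factorization patterns would occur for a proportion of primes equal to their share of the group: A_6 (6T15) additionally contains elements of type 4+2, 3+1+1+1 (130 of its 360 elements, about 36% of primes). None of the 21 primes tested shows any such pattern (for each of these groups the chance of that is below 10^-4), which rules them out. Hence G = PSL(2,5) (6T12), of order 60.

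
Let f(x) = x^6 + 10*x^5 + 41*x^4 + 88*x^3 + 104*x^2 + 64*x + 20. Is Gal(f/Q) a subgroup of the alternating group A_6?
No

The polynomial is irreducible of degree 6 over Q. Its discriminant is -48037888, which is not a perfect square. A Galois group lies in the alternating group exactly when the discriminant is a square in Q, so the Galois group ((S_3 x S_3) : C_2) is not contained in A_6.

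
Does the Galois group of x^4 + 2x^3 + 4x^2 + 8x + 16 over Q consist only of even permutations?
The polynomial is irreducible of degree 4 over Q. Its discriminant is 512000, which is not a perfect square. A Galois group lies in the alternating group exactly when the discriminant is a square in Q, so the Galois group (C_4) is not contained in A_4.

No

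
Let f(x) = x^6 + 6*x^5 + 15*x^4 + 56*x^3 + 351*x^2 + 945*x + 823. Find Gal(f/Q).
(S_3 x S_3) : C_2

The polynomial f is an irreducible sextic over Q, so G = Gal(f/Q) is one of the 16 transitive subgroups 6T1, ..., 6T16 of S_6. The discriminant of f is -2200994196714027, which is not a perfect square, so G is not contained in A_6. The transitive groups of degree 6 not contained in A_6 are: C_6 (6T1, order 6), S_3 (6T2, order 6), D_6 (6T3, order 12), C_3 x S_3 (6T5, order 18), A_4 x C_2 (6T6, order 24), S_4 (6T8, order 24), S_3 x S_3 (6T9, order 36), S_4 x C_2 (6T11, order 48), (S_3 x S_3) : C_2 (6T13, order 72), PGL(2,5) (6T14, order 120), S_6 (6T16, order 720). By Dedekind's theorem, for a prime p not dividing disc(f) the degrees of the irreducible factors of f mod p form the cycle type of an element of G. Factoring f modulo the 25 such primes p <= 127 (skipping 3, 11, 13, 17, 43, 109, which divide the discriminant), each new pattern first appears at: mod 2: f = (x^6 + x^4 + x^2 + x + 1), pattern 6; mod 7: f = (x + 5)(x^2 + 4x + 6)(x^3 + 4x^2 + 2x + 2), pattern 3+2+1; mod 23: f = (x^2 + 4x + 20)(x^4 + 2x^3 + 10x^2 + 22x + 17), pattern 4+2; mod 31: f = (x + 5)(x + 19)(x^2 + 17x + 19)(x^2 + 27x + 29), pattern 2+2+1+1; mod 61: f = (x + 1)(x + 29)(x + 43)(x + 54)(x^2 + x + 56), pattern 2+1+1+1+1; mod 97: f = (x + 18)(x + 26)(x + 75)(x^3 + 81x^2 + 91x + 59), pattern 3+1+1+1; mod 113: f = (x^2 + 14x + 73)(x^2 + 20x + 4)(x^2 + 85x + 45), pattern 2+2+2; mod 127: f = (x^3 + 13x^2 + 82)(x^3 + 120x^2 + 106x + 120), pattern 3+3. No other pattern occurs in this range, so the set of observed cycle types is {6, 3+2+1, 4+2, 2+2+1+1, 2+1+1+1+1, 3+1+1+1, 2+2+2, 3+3}. The candidates containing elements of all these cycle types are (S_3 x S_3) : C_2 (6T13) of order 72, S_6 (6T16) of order 720; the others are excluded. The observed types are precisely the cycle types that occur in (S_3 x S_3) : C_2 (6T13) (apart from the identity). Each of the other remaining candidates has further cycle types, and by the Chebotarev density theorem the matching factorization patterns would occur for a proportion of primes equal to their share of the group: S_6 (6T16) additionally contains elements of type 5+1, 4+1+1 (234 of its 720 elements, about 32% of primes). None of the 25 primes tested shows any such pattern (for each of these groups the chance of that is below 10^-4), which rules them out. Hence G = (S_3 x S_3) : C_2 (6T13), of order 72.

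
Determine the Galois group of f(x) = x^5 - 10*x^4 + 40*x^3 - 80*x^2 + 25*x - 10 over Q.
A_5, the alternating group on 5 letters

The polynomial f is an irreducible quintic over Q, so G = Gal(f/Q) is a transitive subgroup of S_5: one of C_5 (5T1, order 5), D_5 (5T2, order 10), F_20 (5T3, order 20), A_5 (5T4, order 60) or S_5 (5T5, order 120). The discriminant of f is 58564000000 = 242000^2, a perfect square, so G is contained in A_5. The transitive groups of degree 5 contained in A_5 are: C_5 (5T1, order 5), D_5 (5T2, order 10), A_5 (5T4, order 60). By Dedekind's theorem, for a prime p not dividing disc(f) the degrees of the irreducible factors of f mod p form the cycle type of an element of G. Factoring f modulo the 3 such primes p <= 13 (skipping 2, 5, 11, which divide the discriminant), each new pattern first appears at: mod 3: f = (x^5 + 2x^4 + x^3 + x^2 + x + 2), pattern 5; mod 13: f = (x + 3)(x + 5)(x^3 + 8x^2 + 8), pattern 3+1+1. No other pattern occurs in this range, so the set of observed cycle types is {5, 3+1+1}. Among the candidates above, the only group containing elements of all these cycle types is A_5 (5T4) — each of C_5 (5T1), D_5 (5T2) lacks at least one of them. Hence G = A_5 (5T4), of order 60.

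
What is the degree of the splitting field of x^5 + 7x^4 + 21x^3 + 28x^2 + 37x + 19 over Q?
10

The degree of the splitting field over Q equals the order of the Galois group, so first determine the group. The polynomial f is an irreducible quintic over Q, so G = Gal(f/Q) is a transitive subgroup of S_5: one of C_5 (5T1, order 5), D_5 (5T2, order 10), F_20 (5T3, order 20), A_5 (5T4, order 60) or S_5 (5T5, order 120). The discriminant of f is 1161105625 = 34075^2, a perfect square, so G is contained in A_5. The transitive groups of degree 5 contained in A_5 are: C_5 (5T1, order 5), D_5 (5T2, order 10), A_5 (5T4, order 60). By Dedekind's theorem, for a prime p not dividing disc(f) the degrees of the irreducible factors of f mod p form the cycle type of an element of G. Factoring f modulo the 23 such primes p <= 101 (skipping 5, 29, 47, which divide the discriminant), each new pattern first appears at: mod 2: f = (x^5 + x^4 + x^3 + x + 1), pattern 5; mod 11: f = (x + 9)(x^2 + x + 6)(x^2 + 8x + 3), pattern 2+2+1; mod 83: f = (x + 3)(x + 9)(x + 45)(x + 50)(x + 66), pattern 1+1+1+1+1. No other pattern occurs in this range, so the set of observed cycle types is {5, 2+2+1, 1+1+1+1+1}. The candidates containing elements of all these cycle types are D_5 (5T2) of order 10, A_5 (5T4) of order 60; the others are excluded. The observed types are precisely the cycle types that occur in D_5 (5T2). Each of the other remaining candidates has further cycle types, and by the Chebotarev density theorem the matching factorization patterns would occur for a proportion of primes equal to their share of the group: A_5 (5T4) additionally contains elements of type 3+1+1 (20 of its 60 elements, about 33% of primes). None of the 23 primes tested shows any such pattern (for each of these groups the chance of that is below 10^-4), which rules them out. Hence G = D_5 (5T2), of order 10. The Galois group D_5 (5T2) has order 10, so the splitting field has degree 10 over Q.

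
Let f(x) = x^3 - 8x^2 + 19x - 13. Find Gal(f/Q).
The polynomial is an irreducible cubic over Q and its discriminant is 49 = 7^2, a perfect square. For an irreducible cubic, a square discriminant forces the Galois group to be A_3, the cyclic group of order 3.

C_3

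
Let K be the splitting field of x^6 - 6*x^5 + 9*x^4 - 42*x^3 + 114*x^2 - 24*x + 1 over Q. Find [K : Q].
24

The degree of the splitting field over Q equals the order of the Galois group, so first determine the group. The polynomial f is an irreducible sextic over Q, so G = Gal(f/Q) is one of the 16 transitive subgroups 6T1, ..., 6T16 of S_6. The discriminant of f is -153891765817344, which is not a perfect square, so G is not contained in A_6. The transitive groups of degree 6 not contained in A_6 are: C_6 (6T1, order 6), S_3 (6T2, order 6), D_6 (6T3, order 12), C_3 x S_3 (6T5, order 18), A_4 x C_2 (6T6, order 24), S_4 (6T8, order 24), S_3 x S_3 (6T9, order 36), S_4 x C_2 (6T11, order 48), (S_3 x S_3) : C_2 (6T13, order 72), PGL(2,5) (6T14, order 120), S_6 (6T16, order 720). By Dedekind's theorem, for a prime p not dividing disc(f) the degrees of the irreducible factors of f mod p form the cycle type of an element of G. Factoring f modulo the 33 such primes p <= 149 (skipping 2, 3, which divide the discriminant), each new pattern first appears at: mod 5: f = (x^3 + x^2 + 1)(x^3 + 3x^2 + x + 1), pattern 3+3; mod 7: f = (x^6 + x^5 + 2x^4 + 2x^2 + 4x + 1), pattern 6; mod 17: f = (x + 2)(x + 4)(x^2 + x + 2)(x^2 + 4x + 16), pattern 2+2+1+1; mod 19: f = (x + 3)(x + 8)(x + 14)(x + 15)(x^2 + 11x + 4), pattern 2+1+1+1+1; mod 71: f = (x^2 + 30x + 5)(x^2 + 48x + 37)(x^2 + 58x + 38), pattern 2+2+2. No other pattern occurs in this range, so the set of observed cycle types is {3+3, 6, 2+2+1+1, 2+1+1+1+1, 2+2+2}. The candidates containing elements of all these cycle types are A_4 x C_2 (6T6) of order 24, S_4 x C_2 (6T11) of order 48, (S_3 x S_3) : C_2 (6T13) of order 72, S_6 (6T16) of order 720; the others are excluded. The observed types are precisely the cycle types that occur in A_4 x C_2 (6T6) (apart from the identity). Each of the other remaining candidates has further cycle types, and by the Chebotarev density theorem the matching factorization patterns would occur for a proportion of primes equal to their share of the group: S_4 x C_2 (6T11) additionally contains elements of type 4+2, 4+1+1 (12 of its 48 elements, about 25% of primes); (S_3 x S_3) : C_2 (6T13) additionally contains elements of type 4+2, 3+2+1, 3+1+1+1 (34 of its 72 elements, about 47% of primes); S_6 (6T16) additionally contains elements of type 5+1, 4+2, 4+1+1, 3+2+1, 3+1+1+1 (484 of its 720 elements, about 67% of primes). None of the 33 primes tested shows any such pattern (for each of these groups the chance of that is below 10^-4), which rules them out. Hence G = A_4 x C_2 (6T6), of order 24. The Galois group A_4 x C_2 (6T6) has order 24, so the splitting field has degree 24 over Q.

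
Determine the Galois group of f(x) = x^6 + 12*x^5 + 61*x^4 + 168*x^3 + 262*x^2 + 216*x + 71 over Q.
The polynomial f is an irreducible sextic over Q, so G = Gal(f/Q) is one of the 16 transitive subgroups 6T1, ..., 6T16 of S_6. The discriminant of f is 153664 = 392^2, a perfect square, so G is contained in A_6. The transitive groups of degree 6 contained in A_6 are: A_4 (6T4, order 12), S_4 (6T7, order 24), (C_3 x C_3) : C_4 (6T10, order 36), PSL(2,5) (6T12, order 60), A_6 (6T15, order 360). By Dedekind's theorem, for a prime p not dividing disc(f) the degrees of the irreducible factors of f mod p form the cycle type of an element of G. Factoring f modulo the 33 such primes p <= 149 (skipping 2, 7, which divide the discriminant), each new pattern first appears at: mod 3: f = (x^3 + 2x + 1)(x^3 + 2x + 2), pattern 3+3; mod 13: f = (x + 8)(x + 9)(x^2 + 4x + 9)(x^2 + 4x + 10), pattern 2+2+1+1. No other pattern occurs in this range, so the set of observed cycle types is {3+3, 2+2+1+1}. The candidates containing elements of all these cycle types are A_4 (6T4) of order 12, S_4 (6T7) of order 24, (C_3 x C_3) : C_4 (6T10) of order 36, PSL(2,5) (6T12) of order 60, A_6 (6T15) of order 360; the others are excluded. The observed types are precisely the cycle types that occur in A_4 (6T4) (apart from the identity). Each of the other remaining candidates has further cycle types, and by the Chebotarev density theorem the matching factorization patterns would occur for a proportion of primes equal to their share of the group: S_4 (6T7) additionally contains elements of type 4+2 (6 of its 24 elements, about 25% of primes); (C_3 x C_3) : C_4 (6T10) additionally contains elements of type 4+2, 3+1+1+1 (22 of its 36 elements, about 61% of primes); PSL(2,5) (6T12) additionally contains elements of type 5+1 (24 of its 60 elements, about 40% of primes); A_6 (6T15) additionally contains elements of type 5+1, 4+2, 3+1+1+1 (274 of its 360 elements, about 76% of primes). None of the 33 primes tested shows any such pattern (for each of these groups the chance of that is below 10^-4), which rules them out. Hence G = A_4 (6T4), of order 12.

6T4: A_4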